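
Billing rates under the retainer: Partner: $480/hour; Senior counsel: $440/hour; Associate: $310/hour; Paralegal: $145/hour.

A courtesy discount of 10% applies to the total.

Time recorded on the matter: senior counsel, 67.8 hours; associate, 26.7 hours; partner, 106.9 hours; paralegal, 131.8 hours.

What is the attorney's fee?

$97,678.80

Partner: 106.9 × $480 = $51,312.00
Senior counsel: 67.8 × $440 = $29,832.00
Associate: 26.7 × $310 = $8,277.00
Paralegal: 131.8 × $145 = $19,111.00
Subtotal: $108,532.00
Less 10% discount: −$10,853.20
Total: $108,532.00 − $10,853.20 = $97,678.80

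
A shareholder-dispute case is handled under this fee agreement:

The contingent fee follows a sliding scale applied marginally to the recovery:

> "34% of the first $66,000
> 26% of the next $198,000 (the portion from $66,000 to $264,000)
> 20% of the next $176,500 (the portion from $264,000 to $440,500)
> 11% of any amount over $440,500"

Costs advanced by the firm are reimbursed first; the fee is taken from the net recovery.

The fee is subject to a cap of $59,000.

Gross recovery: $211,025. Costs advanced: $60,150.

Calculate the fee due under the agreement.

Fee base (net of costs): $211,025 − $60,150 = $150,875
First $66,000 at 34% = $22,440.00
Remaining $84,875 at 26% = $22,067.50
Fee: $22,440.00 + $22,067.50 = $44,507.50
$44,507.50 is under the $59,000 cap.

$44,507.50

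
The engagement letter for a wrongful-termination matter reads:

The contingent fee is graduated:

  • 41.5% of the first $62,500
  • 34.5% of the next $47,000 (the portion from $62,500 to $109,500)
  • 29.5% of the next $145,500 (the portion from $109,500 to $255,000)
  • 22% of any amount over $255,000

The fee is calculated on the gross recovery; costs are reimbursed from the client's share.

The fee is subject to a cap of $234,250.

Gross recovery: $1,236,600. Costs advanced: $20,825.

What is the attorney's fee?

$234,250.00

Fee base is the gross recovery, $1,236,600; costs are reimbursed separately.
First $62,500 at 41.5% = $25,937.50
Next $47,000 at 34.5% = $16,215.00
Next $145,500 at 29.5% = $42,922.50
Remaining $981,600 at 22% = $215,952.00
Fee: $25,937.50 + $16,215.00 + $42,922.50 + $215,952.00 = $301,027.00
$301,027.00 exceeds the $234,250 cap, so the fee is capped at $234,250.00.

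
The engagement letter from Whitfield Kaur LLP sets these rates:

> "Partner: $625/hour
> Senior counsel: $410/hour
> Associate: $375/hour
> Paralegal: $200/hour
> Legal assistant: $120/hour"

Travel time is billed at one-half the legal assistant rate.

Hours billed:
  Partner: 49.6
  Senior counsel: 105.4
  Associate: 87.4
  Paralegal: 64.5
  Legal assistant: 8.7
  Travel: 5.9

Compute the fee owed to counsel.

Partner: 49.6 × $625 = $31,000.00
Senior counsel: 105.4 × $410 = $43,214.00
Associate: 87.4 × $375 = $32,775.00
Paralegal: 64.5 × $200 = $12,900.00
Legal assistant: 8.7 × $120 = $1,044.00
Subtotal: $31,000.00 + $43,214.00 + $32,775.00 + $12,900.00 + $1,044.00 = $120,933.00
Travel: 5.9 × ($120 ÷ 2) = 5.9 × $60.00 = $354.00
Total: $120,933.00 + $354.00 = $121,287.00

$121,287.00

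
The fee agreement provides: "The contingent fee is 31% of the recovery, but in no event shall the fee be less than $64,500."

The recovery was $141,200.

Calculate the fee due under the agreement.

31% of $141,200 = $43,772.00
That is below the $64,500 minimum, so the minimum applies.

$64,500.00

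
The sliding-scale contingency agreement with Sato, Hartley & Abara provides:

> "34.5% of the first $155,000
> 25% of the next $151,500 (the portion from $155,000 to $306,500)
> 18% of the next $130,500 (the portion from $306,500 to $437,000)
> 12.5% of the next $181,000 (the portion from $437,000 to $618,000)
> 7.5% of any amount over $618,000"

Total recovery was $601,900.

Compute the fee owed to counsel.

First $155,000 at 34.5% = $53,475.00
Next $151,500 at 25% = $37,875.00
Next $130,500 at 18% = $23,490.00
Remaining $164,900 at 12.5% = $20,612.50
Fee: $53,475.00 + $37,875.00 + $23,490.00 + $20,612.50 = $135,452.50

$135,452.50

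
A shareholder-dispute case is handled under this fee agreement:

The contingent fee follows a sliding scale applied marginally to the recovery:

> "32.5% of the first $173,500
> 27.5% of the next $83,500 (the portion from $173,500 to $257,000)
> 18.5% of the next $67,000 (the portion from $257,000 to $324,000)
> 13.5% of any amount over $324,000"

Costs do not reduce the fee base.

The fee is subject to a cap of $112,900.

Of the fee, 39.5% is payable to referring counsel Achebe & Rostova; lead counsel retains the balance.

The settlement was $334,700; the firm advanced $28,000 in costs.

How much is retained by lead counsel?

Fee base is the gross recovery, $334,700; costs are reimbursed separately.
First $173,500 at 32.5% = $56,387.50
Next $83,500 at 27.5% = $22,962.50
Next $67,000 at 18.5% = $12,395.00
Remaining $10,700 at 13.5% = $1,444.50
Fee: $56,387.50 + $22,962.50 + $12,395.00 + $1,444.50 = $93,189.50
$93,189.50 is under the $112,900 cap.
Referral share: 39.5% of $93,189.50 = $36,809.85; lead counsel retains $93,189.50 − $36,809.85 = $56,379.65.

$56,379.65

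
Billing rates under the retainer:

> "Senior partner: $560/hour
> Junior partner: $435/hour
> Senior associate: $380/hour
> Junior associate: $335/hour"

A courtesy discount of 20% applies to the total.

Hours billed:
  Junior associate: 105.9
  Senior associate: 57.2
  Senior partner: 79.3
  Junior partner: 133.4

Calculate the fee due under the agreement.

$127,719.60

Senior partner: 79.3 × $560 = $44,408.00
Junior partner: 133.4 × $435 = $58,029.00
Senior associate: 57.2 × $380 = $21,736.00
Junior associate: 105.9 × $335 = $35,476.50
Subtotal: $159,649.50
Less 20% discount: −$31,929.90
Total: $159,649.50 − $31,929.90 = $127,719.60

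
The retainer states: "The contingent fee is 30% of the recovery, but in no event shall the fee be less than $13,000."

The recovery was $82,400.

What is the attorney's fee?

$24,720.00

30% of $82,400 = $24,720.00
That exceeds the $13,000 minimum.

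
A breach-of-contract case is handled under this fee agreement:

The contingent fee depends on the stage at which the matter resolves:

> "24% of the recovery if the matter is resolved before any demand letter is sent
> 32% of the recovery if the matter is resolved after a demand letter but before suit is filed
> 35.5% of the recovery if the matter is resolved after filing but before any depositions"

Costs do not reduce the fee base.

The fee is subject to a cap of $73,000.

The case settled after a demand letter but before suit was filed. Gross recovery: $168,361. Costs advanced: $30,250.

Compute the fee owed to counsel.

Fee base is the gross recovery, $168,361; costs are reimbursed separately.
The matter settled after a demand letter but before suit was filed, so the 32% rate applies.
$168,361 × 32% = $53,875.52
$53,875.52 is under the $73,000 cap.

$53,875.52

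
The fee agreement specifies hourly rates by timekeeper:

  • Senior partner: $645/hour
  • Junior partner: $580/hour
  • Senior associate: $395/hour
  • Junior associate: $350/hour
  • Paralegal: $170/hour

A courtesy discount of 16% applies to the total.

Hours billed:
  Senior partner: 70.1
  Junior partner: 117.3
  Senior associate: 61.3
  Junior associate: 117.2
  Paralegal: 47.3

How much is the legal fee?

Senior partner: 70.1 × $645 = $45,214.50
Junior partner: 117.3 × $580 = $68,034.00
Senior associate: 61.3 × $395 = $24,213.50
Junior associate: 117.2 × $350 = $41,020.00
Paralegal: 47.3 × $170 = $8,041.00
Subtotal: $186,523.00
Less 16% discount: −$29,843.68
Total: $186,523.00 − $29,843.68 = $156,679.32

$156,679.32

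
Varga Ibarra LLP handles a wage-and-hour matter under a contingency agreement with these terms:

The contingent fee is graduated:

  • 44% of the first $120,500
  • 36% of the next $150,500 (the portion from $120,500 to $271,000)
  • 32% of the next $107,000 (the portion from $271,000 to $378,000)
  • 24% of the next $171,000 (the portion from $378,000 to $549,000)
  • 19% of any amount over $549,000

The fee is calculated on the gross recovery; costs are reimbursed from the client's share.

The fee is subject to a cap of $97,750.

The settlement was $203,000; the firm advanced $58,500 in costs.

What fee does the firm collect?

$82,720.00

Fee base is the gross recovery, $203,000; costs are reimbursed separately.
First $120,500 at 44% = $53,020.00
Remaining $82,500 at 36% = $29,700.00
Fee: $53,020.00 + $29,700.00 = $82,720.00
$82,720.00 is under the $97,750 cap.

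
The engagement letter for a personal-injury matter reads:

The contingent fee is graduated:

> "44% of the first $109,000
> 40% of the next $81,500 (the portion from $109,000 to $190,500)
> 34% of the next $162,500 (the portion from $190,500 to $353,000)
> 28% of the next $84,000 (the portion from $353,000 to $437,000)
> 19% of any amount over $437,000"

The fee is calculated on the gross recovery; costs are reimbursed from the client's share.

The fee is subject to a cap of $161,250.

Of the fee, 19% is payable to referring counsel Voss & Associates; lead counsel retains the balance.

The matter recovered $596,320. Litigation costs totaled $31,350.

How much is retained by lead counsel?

Fee base is the gross recovery, $596,320; costs are reimbursed separately.
First $109,000 at 44% = $47,960.00
Next $81,500 at 40% = $32,600.00
Next $162,500 at 34% = $55,250.00
Next $84,000 at 28% = $23,520.00
Remaining $159,320 at 19% = $30,270.80
Fee: $47,960.00 + $32,600.00 + $55,250.00 + $23,520.00 + $30,270.80 = $189,600.80
$189,600.80 exceeds the $161,250 cap, so the fee is capped at $161,250.00.
Referral share: 19% of $161,250.00 = $30,637.50; lead counsel retains $161,250.00 − $30,637.50 = $130,612.50.

$130,612.50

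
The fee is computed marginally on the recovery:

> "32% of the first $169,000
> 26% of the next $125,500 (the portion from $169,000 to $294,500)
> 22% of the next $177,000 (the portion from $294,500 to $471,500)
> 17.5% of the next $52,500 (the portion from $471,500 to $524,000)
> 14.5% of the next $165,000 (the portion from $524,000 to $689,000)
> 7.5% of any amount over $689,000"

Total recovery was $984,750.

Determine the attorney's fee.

$180,943.75

First $169,000 at 32% = $54,080.00
Next $125,500 at 26% = $32,630.00
Next $177,000 at 22% = $38,940.00
Next $52,500 at 17.5% = $9,187.50
Next $165,000 at 14.5% = $23,925.00
Remaining $295,750 at 7.5% = $22,181.25
Fee: $54,080.00 + $32,630.00 + $38,940.00 + $9,187.50 + $23,925.00 + $22,181.25 = $180,943.75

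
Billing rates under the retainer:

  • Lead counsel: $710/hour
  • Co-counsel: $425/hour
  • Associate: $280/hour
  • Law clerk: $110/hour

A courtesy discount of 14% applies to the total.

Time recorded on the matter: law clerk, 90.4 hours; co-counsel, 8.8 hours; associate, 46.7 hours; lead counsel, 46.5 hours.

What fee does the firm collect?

$51,406.50

Lead counsel: 46.5 × $710 = $33,015.00
Co-counsel: 8.8 × $425 = $3,740.00
Associate: 46.7 × $280 = $13,076.00
Law clerk: 90.4 × $110 = $9,944.00
Subtotal: $59,775.00
Less 14% discount: −$8,368.50
Total: $59,775.00 − $8,368.50 = $51,406.50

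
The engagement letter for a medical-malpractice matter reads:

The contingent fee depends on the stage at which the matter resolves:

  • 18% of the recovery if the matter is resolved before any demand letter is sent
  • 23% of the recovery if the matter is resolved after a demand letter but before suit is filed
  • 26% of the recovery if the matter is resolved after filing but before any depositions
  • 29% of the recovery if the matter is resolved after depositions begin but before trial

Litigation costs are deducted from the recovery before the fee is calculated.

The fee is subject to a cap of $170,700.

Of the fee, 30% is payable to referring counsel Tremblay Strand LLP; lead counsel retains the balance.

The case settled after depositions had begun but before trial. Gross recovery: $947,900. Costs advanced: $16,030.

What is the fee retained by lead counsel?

$119,490.00

Fee base (net of costs): $947,900 − $16,030 = $931,870
The matter settled after depositions had begun but before trial, so the 29% rate applies.
$931,870 × 29% = $270,242.30
$270,242.30 exceeds the $170,700 cap, so the fee is capped at $170,700.00.
Referral share: 30% of $170,700.00 = $51,210.00; lead counsel retains $170,700.00 − $51,210.00 = $119,490.00.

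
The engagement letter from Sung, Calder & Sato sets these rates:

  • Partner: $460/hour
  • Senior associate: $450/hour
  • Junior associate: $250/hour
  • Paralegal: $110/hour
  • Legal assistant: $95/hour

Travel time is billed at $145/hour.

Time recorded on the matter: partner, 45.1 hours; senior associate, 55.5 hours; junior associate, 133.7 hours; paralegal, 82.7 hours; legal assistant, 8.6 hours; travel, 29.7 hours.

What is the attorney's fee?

$93,366.50

Partner: 45.1 × $460 = $20,746.00
Senior associate: 55.5 × $450 = $24,975.00
Junior associate: 133.7 × $250 = $33,425.00
Paralegal: 82.7 × $110 = $9,097.00
Legal assistant: 8.6 × $95 = $817.00
Subtotal: $20,746.00 + $24,975.00 + $33,425.00 + $9,097.00 + $817.00 = $89,060.00
Travel: 29.7 × $145 = $4,306.50
Total: $89,060.00 + $4,306.50 = $93,366.50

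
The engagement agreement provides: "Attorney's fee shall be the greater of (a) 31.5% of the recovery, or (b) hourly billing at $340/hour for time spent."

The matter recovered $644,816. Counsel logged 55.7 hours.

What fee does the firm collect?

$203,117.04

(a) 31.5% of $644,816 = $203,117.04
(b) 55.7 × $340 = $18,938.00
The greater is (a): $203,117.04.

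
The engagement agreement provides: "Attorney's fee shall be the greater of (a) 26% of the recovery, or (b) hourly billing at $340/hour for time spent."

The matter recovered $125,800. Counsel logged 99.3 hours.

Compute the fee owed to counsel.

(a) 26% of $125,800 = $32,708.00
(b) 99.3 × $340 = $33,762.00
The greater is (b): $33,762.00.

$33,762.00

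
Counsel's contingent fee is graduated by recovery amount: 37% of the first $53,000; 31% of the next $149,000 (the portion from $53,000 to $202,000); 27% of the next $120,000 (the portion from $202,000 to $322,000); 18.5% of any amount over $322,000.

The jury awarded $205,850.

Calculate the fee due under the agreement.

$66,839.50

First $53,000 at 37% = $19,610.00
Next $149,000 at 31% = $46,190.00
Remaining $3,850 at 27% = $1,039.50
Fee: $19,610.00 + $46,190.00 + $1,039.50 = $66,839.50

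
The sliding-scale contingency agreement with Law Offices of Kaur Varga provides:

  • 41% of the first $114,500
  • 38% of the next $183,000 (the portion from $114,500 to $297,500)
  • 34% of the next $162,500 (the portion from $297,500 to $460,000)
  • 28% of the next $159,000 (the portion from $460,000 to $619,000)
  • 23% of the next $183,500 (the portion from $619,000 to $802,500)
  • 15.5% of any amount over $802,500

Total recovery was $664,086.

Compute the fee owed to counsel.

First $114,500 at 41% = $46,945.00
Next $183,000 at 38% = $69,540.00
Next $162,500 at 34% = $55,250.00
Next $159,000 at 28% = $44,520.00
Remaining $45,086 at 23% = $10,369.78
Fee: $46,945.00 + $69,540.00 + $55,250.00 + $44,520.00 + $10,369.78 = $226,624.78

$226,624.78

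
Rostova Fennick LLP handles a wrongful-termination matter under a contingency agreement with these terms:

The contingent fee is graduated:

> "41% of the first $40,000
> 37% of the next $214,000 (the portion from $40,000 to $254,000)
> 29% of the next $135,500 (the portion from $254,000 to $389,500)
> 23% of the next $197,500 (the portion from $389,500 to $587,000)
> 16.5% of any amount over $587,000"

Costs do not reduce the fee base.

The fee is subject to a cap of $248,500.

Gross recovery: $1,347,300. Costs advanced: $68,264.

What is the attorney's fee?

$248,500.00

Fee base is the gross recovery, $1,347,300; costs are reimbursed separately.
First $40,000 at 41% = $16,400.00
Next $214,000 at 37% = $79,180.00
Next $135,500 at 29% = $39,295.00
Next $197,500 at 23% = $45,425.00
Remaining $760,300 at 16.5% = $125,449.50
Fee: $16,400.00 + $79,180.00 + $39,295.00 + $45,425.00 + $125,449.50 = $305,749.50
$305,749.50 exceeds the $248,500 cap, so the fee is capped at $248,500.00.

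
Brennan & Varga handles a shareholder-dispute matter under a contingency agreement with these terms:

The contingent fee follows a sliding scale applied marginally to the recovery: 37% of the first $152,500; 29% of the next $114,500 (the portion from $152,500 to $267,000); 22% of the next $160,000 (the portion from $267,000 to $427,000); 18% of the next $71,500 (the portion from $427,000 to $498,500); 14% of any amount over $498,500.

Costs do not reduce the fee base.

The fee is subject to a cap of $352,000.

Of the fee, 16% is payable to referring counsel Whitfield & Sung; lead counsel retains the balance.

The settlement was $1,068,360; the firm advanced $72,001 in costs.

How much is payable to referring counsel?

$34,796.86

Fee base is the gross recovery, $1,068,360; costs are reimbursed separately.
First $152,500 at 37% = $56,425.00
Next $114,500 at 29% = $33,205.00
Next $160,000 at 22% = $35,200.00
Next $71,500 at 18% = $12,870.00
Remaining $569,860 at 14% = $79,780.40
Fee: $56,425.00 + $33,205.00 + $35,200.00 + $12,870.00 + $79,780.40 = $217,480.40
$217,480.40 is under the $352,000 cap.
Referral share: 16% of $217,480.40 = $34,796.86; lead counsel retains $217,480.40 − $34,796.86 = $182,683.54.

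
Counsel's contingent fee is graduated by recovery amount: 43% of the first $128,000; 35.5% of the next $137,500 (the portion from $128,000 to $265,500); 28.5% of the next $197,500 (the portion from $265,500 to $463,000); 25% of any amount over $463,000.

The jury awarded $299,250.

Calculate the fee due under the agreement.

First $128,000 at 43% = $55,040.00
Next $137,500 at 35.5% = $48,812.50
Remaining $33,750 at 28.5% = $9,618.75
Fee: $55,040.00 + $48,812.50 + $9,618.75 = $113,471.25

$113,471.25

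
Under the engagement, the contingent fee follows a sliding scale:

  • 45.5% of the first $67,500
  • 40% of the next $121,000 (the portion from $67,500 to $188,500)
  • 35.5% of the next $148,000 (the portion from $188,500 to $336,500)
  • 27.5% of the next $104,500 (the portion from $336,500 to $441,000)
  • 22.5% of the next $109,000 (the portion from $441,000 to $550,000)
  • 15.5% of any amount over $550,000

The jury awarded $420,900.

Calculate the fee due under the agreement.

First $67,500 at 45.5% = $30,712.50
Next $121,000 at 40% = $48,400.00
Next $148,000 at 35.5% = $52,540.00
Remaining $84,400 at 27.5% = $23,210.00
Fee: $30,712.50 + $48,400.00 + $52,540.00 + $23,210.00 = $154,862.50

$154,862.50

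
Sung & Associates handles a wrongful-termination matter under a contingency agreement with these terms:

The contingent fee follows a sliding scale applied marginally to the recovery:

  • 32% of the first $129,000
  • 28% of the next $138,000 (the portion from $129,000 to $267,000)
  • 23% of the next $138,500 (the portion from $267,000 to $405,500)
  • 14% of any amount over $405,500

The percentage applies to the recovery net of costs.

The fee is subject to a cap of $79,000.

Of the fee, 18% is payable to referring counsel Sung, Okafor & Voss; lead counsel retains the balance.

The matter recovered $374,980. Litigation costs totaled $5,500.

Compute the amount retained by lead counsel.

Fee base (net of costs): $374,980 − $5,500 = $369,480
First $129,000 at 32% = $41,280.00
Next $138,000 at 28% = $38,640.00
Remaining $102,480 at 23% = $23,570.40
Fee: $41,280.00 + $38,640.00 + $23,570.40 = $103,490.40
$103,490.40 exceeds the $79,000 cap, so the fee is capped at $79,000.00.
Referral share: 18% of $79,000.00 = $14,220.00; lead counsel retains $79,000.00 − $14,220.00 = $64,780.00.

$64,780.00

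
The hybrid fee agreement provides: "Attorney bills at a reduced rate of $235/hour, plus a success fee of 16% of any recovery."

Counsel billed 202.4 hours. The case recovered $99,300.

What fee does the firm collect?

$63,452.00

Hourly: 202.4 × $235 = $47,564.00
Success fee: 16% of $99,300 = $15,888.00
Total: $47,564.00 + $15,888.00 = $63,452.00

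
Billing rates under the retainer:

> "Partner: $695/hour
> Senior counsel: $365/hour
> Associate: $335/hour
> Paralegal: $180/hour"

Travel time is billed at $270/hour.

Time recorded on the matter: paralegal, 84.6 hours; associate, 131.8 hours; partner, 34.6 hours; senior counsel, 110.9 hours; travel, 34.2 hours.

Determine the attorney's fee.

$133,140.50

Partner: 34.6 × $695 = $24,047.00
Senior counsel: 110.9 × $365 = $40,478.50
Associate: 131.8 × $335 = $44,153.00
Paralegal: 84.6 × $180 = $15,228.00
Subtotal: $24,047.00 + $40,478.50 + $44,153.00 + $15,228.00 = $123,906.50
Travel: 34.2 × $270 = $9,234.00
Total: $123,906.50 + $9,234.00 = $133,140.50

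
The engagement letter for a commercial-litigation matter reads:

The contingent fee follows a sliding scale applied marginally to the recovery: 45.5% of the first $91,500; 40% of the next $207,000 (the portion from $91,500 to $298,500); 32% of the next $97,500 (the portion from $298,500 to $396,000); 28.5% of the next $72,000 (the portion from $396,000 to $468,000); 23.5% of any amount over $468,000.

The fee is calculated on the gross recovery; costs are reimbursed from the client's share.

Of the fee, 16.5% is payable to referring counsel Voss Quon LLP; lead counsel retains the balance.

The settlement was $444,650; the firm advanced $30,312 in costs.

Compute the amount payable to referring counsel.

Fee base is the gross recovery, $444,650; costs are reimbursed separately.
First $91,500 at 45.5% = $41,632.50
Next $207,000 at 40% = $82,800.00
Next $97,500 at 32% = $31,200.00
Remaining $48,650 at 28.5% = $13,865.25
Fee: $41,632.50 + $82,800.00 + $31,200.00 + $13,865.25 = $169,497.75
Referral share: 16.5% of $169,497.75 = $27,967.13; lead counsel retains $169,497.75 − $27,967.13 = $141,530.62.

$27,967.13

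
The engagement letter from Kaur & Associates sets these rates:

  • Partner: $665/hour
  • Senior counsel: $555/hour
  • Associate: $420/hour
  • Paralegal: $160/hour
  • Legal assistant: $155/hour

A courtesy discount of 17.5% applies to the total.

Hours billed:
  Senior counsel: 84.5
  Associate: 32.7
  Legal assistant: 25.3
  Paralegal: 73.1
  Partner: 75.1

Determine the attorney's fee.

$104,107.16

Partner: 75.1 × $665 = $49,941.50
Senior counsel: 84.5 × $555 = $46,897.50
Associate: 32.7 × $420 = $13,734.00
Paralegal: 73.1 × $160 = $11,696.00
Legal assistant: 25.3 × $155 = $3,921.50
Subtotal: $126,190.50
Less 17.5% discount: −$22,083.34
Total: $126,190.50 − $22,083.34 = $104,107.16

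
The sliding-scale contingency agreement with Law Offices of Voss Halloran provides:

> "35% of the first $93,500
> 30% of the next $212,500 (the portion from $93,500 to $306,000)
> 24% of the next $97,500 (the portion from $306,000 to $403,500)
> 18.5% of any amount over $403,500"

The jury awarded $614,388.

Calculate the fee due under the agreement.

First $93,500 at 35% = $32,725.00
Next $212,500 at 30% = $63,750.00
Next $97,500 at 24% = $23,400.00
Remaining $210,888 at 18.5% = $39,014.28
Fee: $32,725.00 + $63,750.00 + $23,400.00 + $39,014.28 = $158,889.28

$158,889.28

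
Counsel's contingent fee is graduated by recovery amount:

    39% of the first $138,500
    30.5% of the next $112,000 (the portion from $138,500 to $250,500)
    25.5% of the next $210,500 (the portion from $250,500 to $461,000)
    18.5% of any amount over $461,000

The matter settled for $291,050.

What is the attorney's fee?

First $138,500 at 39% = $54,015.00
Next $112,000 at 30.5% = $34,160.00
Remaining $40,550 at 25.5% = $10,340.25
Fee: $54,015.00 + $34,160.00 + $10,340.25 = $98,515.25

$98,515.25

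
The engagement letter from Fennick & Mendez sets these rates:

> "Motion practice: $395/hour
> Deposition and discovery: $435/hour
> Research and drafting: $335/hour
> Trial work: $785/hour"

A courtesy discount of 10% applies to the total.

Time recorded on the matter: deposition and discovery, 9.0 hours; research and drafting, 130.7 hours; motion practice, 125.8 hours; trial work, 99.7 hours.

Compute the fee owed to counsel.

$158,089.50

Motion practice: 125.8 × $395 = $49,691.00
Deposition and discovery: 9.0 × $435 = $3,915.00
Research and drafting: 130.7 × $335 = $43,784.50
Trial work: 99.7 × $785 = $78,264.50
Subtotal: $175,655.00
Less 10% discount: −$17,565.50
Total: $175,655.00 − $17,565.50 = $158,089.50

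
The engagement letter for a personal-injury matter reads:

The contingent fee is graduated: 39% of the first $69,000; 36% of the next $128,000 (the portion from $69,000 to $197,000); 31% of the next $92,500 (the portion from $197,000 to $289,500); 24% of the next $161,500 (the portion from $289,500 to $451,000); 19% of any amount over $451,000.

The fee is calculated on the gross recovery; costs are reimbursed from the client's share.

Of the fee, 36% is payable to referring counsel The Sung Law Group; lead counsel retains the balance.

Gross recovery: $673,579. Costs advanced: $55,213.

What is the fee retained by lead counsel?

Fee base is the gross recovery, $673,579; costs are reimbursed separately.
First $69,000 at 39% = $26,910.00
Next $128,000 at 36% = $46,080.00
Next $92,500 at 31% = $28,675.00
Next $161,500 at 24% = $38,760.00
Remaining $222,579 at 19% = $42,290.01
Fee: $26,910.00 + $46,080.00 + $28,675.00 + $38,760.00 + $42,290.01 = $182,715.01
Referral share: 36% of $182,715.01 = $65,777.40; lead counsel retains $182,715.01 − $65,777.40 = $116,937.61.

$116,937.61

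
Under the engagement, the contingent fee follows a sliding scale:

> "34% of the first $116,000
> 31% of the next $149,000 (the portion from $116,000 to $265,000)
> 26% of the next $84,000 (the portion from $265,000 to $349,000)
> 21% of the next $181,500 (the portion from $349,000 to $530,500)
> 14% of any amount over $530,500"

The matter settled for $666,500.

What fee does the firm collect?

First $116,000 at 34% = $39,440.00
Next $149,000 at 31% = $46,190.00
Next $84,000 at 26% = $21,840.00
Next $181,500 at 21% = $38,115.00
Remaining $136,000 at 14% = $19,040.00
Fee: $39,440.00 + $46,190.00 + $21,840.00 + $38,115.00 + $19,040.00 = $164,625.00

$164,625.00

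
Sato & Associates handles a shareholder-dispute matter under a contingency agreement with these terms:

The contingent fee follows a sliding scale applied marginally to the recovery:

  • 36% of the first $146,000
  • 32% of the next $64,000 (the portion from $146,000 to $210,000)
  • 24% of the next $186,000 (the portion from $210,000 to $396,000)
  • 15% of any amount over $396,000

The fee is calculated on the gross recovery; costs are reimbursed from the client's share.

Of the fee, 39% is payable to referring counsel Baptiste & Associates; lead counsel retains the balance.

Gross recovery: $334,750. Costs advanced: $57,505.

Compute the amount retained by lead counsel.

Fee base is the gross recovery, $334,750; costs are reimbursed separately.
First $146,000 at 36% = $52,560.00
Next $64,000 at 32% = $20,480.00
Remaining $124,750 at 24% = $29,940.00
Fee: $52,560.00 + $20,480.00 + $29,940.00 = $102,980.00
Referral share: 39% of $102,980.00 = $40,162.20; lead counsel retains $102,980.00 − $40,162.20 = $62,817.80.

$62,817.80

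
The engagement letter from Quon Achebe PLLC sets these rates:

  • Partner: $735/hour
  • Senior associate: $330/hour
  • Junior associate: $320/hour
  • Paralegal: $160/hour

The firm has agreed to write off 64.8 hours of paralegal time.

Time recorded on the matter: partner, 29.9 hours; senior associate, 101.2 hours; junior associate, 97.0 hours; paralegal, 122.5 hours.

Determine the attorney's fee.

Partner: 29.9 × $735 = $21,976.50
Senior associate: 101.2 × $330 = $33,396.00
Junior associate: 97.0 × $320 = $31,040.00
Paralegal: 122.5 × $160 = $19,600.00
Subtotal: $106,012.50
Write-off: 64.8 × $160 = $10,368.00
Total: $106,012.50 − $10,368.00 = $95,644.50

$95,644.50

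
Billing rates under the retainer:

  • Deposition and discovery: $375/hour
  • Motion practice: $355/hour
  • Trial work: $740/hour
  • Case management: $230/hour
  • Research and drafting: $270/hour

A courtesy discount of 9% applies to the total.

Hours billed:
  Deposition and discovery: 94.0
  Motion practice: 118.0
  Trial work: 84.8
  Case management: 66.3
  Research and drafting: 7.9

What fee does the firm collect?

Deposition and discovery: 94.0 × $375 = $35,250.00
Motion practice: 118.0 × $355 = $41,890.00
Trial work: 84.8 × $740 = $62,752.00
Case management: 66.3 × $230 = $15,249.00
Research and drafting: 7.9 × $270 = $2,133.00
Subtotal: $157,274.00
Less 9% discount: −$14,154.66
Total: $157,274.00 − $14,154.66 = $143,119.34

$143,119.34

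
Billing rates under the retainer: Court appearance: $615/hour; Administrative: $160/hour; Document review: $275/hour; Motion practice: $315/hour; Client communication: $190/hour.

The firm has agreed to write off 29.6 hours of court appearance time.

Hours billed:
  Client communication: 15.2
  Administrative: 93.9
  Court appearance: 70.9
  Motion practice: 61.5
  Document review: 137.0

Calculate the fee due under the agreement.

Court appearance: 70.9 × $615 = $43,603.50
Administrative: 93.9 × $160 = $15,024.00
Document review: 137.0 × $275 = $37,675.00
Motion practice: 61.5 × $315 = $19,372.50
Client communication: 15.2 × $190 = $2,888.00
Subtotal: $118,563.00
Write-off: 29.6 × $615 = $18,204.00
Total: $118,563.00 − $18,204.00 = $100,359.00

$100,359.00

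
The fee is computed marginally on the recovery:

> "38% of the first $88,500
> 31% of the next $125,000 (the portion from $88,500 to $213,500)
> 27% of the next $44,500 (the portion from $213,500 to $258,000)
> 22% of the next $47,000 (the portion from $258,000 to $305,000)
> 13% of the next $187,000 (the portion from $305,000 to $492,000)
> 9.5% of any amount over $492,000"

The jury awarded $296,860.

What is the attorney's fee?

$92,944.20

First $88,500 at 38% = $33,630.00
Next $125,000 at 31% = $38,750.00
Next $44,500 at 27% = $12,015.00
Remaining $38,860 at 22% = $8,549.20
Fee: $33,630.00 + $38,750.00 + $12,015.00 + $8,549.20 = $92,944.20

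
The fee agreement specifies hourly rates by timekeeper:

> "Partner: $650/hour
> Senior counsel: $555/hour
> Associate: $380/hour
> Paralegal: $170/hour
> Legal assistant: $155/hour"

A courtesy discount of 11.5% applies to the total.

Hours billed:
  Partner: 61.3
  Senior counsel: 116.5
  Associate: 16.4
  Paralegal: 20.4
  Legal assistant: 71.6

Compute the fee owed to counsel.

Partner: 61.3 × $650 = $39,845.00
Senior counsel: 116.5 × $555 = $64,657.50
Associate: 16.4 × $380 = $6,232.00
Paralegal: 20.4 × $170 = $3,468.00
Legal assistant: 71.6 × $155 = $11,098.00
Subtotal: $125,300.50
Less 11.5% discount: −$14,409.56
Total: $125,300.50 − $14,409.56 = $110,890.94

$110,890.94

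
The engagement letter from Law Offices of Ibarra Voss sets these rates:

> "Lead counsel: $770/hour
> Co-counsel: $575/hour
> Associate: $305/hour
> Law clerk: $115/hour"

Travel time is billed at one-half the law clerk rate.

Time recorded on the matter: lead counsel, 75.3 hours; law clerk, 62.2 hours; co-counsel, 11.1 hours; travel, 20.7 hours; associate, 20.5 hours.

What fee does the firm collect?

Lead counsel: 75.3 × $770 = $57,981.00
Co-counsel: 11.1 × $575 = $6,382.50
Associate: 20.5 × $305 = $6,252.50
Law clerk: 62.2 × $115 = $7,153.00
Subtotal: $57,981.00 + $6,382.50 + $6,252.50 + $7,153.00 = $77,769.00
Travel: 20.7 × ($115 ÷ 2) = 20.7 × $57.50 = $1,190.25
Total: $77,769.00 + $1,190.25 = $78,959.25

$78,959.25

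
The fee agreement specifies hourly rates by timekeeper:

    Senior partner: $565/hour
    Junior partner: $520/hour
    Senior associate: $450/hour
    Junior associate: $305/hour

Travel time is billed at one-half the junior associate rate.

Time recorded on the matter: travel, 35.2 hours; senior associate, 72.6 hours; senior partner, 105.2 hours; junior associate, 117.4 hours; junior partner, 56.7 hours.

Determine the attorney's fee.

Senior partner: 105.2 × $565 = $59,438.00
Junior partner: 56.7 × $520 = $29,484.00
Senior associate: 72.6 × $450 = $32,670.00
Junior associate: 117.4 × $305 = $35,807.00
Subtotal: $59,438.00 + $29,484.00 + $32,670.00 + $35,807.00 = $157,399.00
Travel: 35.2 × ($305 ÷ 2) = 35.2 × $152.50 = $5,368.00
Total: $157,399.00 + $5,368.00 = $162,767.00

$162,767.00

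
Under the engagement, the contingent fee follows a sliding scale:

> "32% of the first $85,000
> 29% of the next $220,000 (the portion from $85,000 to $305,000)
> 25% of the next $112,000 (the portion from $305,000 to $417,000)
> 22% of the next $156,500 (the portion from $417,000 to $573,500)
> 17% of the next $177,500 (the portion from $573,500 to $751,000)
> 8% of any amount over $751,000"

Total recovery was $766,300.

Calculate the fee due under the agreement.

First $85,000 at 32% = $27,200.00
Next $220,000 at 29% = $63,800.00
Next $112,000 at 25% = $28,000.00
Next $156,500 at 22% = $34,430.00
Next $177,500 at 17% = $30,175.00
Remaining $15,300 at 8% = $1,224.00
Fee: $27,200.00 + $63,800.00 + $28,000.00 + $34,430.00 + $30,175.00 + $1,224.00 = $184,829.00

$184,829.00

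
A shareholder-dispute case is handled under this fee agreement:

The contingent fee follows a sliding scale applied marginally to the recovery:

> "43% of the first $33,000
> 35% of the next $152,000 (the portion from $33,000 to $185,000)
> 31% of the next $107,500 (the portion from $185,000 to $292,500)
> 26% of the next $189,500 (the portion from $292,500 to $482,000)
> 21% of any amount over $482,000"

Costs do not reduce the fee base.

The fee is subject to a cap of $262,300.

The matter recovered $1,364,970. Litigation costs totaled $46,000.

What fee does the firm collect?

Fee base is the gross recovery, $1,364,970; costs are reimbursed separately.
First $33,000 at 43% = $14,190.00
Next $152,000 at 35% = $53,200.00
Next $107,500 at 31% = $33,325.00
Next $189,500 at 26% = $49,270.00
Remaining $882,970 at 21% = $185,423.70
Fee: $14,190.00 + $53,200.00 + $33,325.00 + $49,270.00 + $185,423.70 = $335,408.70
$335,408.70 exceeds the $262,300 cap, so the fee is capped at $262,300.00.

$262,300.00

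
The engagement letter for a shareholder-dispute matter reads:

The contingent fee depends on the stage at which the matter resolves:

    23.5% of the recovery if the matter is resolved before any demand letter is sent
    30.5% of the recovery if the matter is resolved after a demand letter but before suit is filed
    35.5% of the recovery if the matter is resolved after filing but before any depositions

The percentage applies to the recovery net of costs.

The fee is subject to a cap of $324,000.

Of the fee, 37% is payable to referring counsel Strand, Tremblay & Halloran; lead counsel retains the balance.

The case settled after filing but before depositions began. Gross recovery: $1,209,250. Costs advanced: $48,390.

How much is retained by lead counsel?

Fee base (net of costs): $1,209,250 − $48,390 = $1,160,860
The matter settled after filing but before depositions began, so the 35.5% rate applies.
$1,160,860 × 35.5% = $412,105.30
$412,105.30 exceeds the $324,000 cap, so the fee is capped at $324,000.00.
Referral share: 37% of $324,000.00 = $119,880.00; lead counsel retains $324,000.00 − $119,880.00 = $204,120.00.

$204,120.00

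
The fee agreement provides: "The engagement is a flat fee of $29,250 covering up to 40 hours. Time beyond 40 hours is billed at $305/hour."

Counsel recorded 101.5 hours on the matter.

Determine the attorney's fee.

Flat fee: $29,250.00
Excess hours: 101.5 − 40 = 61.5
Overrun: 61.5 × $305 = $18,757.50
Total: $29,250.00 + $18,757.50 = $48,007.50

$48,007.50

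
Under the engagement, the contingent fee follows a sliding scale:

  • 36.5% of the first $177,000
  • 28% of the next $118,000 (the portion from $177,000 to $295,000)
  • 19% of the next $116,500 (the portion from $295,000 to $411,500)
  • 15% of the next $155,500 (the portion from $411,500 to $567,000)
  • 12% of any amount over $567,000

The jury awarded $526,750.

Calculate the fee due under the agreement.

First $177,000 at 36.5% = $64,605.00
Next $118,000 at 28% = $33,040.00
Next $116,500 at 19% = $22,135.00
Remaining $115,250 at 15% = $17,287.50
Fee: $64,605.00 + $33,040.00 + $22,135.00 + $17,287.50 = $137,067.50

$137,067.50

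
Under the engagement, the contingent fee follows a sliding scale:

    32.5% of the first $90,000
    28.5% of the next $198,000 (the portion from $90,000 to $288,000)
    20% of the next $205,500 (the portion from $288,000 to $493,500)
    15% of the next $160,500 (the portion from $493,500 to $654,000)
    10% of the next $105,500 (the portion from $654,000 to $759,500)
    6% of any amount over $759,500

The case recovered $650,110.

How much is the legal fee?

$150,271.50

First $90,000 at 32.5% = $29,250.00
Next $198,000 at 28.5% = $56,430.00
Next $205,500 at 20% = $41,100.00
Remaining $156,610 at 15% = $23,491.50
Fee: $29,250.00 + $56,430.00 + $41,100.00 + $23,491.50 = $150,271.50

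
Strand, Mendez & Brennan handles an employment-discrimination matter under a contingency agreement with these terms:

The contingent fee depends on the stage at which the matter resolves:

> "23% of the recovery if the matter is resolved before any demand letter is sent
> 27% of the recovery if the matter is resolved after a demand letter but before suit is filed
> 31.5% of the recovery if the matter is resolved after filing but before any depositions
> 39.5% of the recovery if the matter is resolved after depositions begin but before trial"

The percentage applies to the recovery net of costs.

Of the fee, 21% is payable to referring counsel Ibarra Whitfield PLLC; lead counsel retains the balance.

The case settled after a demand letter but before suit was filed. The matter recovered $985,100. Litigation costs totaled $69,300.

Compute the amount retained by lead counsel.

Fee base (net of costs): $985,100 − $69,300 = $915,800
The matter settled after a demand letter but before suit was filed, so the 27% rate applies.
$915,800 × 27% = $247,266.00
Referral share: 21% of $247,266.00 = $51,925.86; lead counsel retains $247,266.00 − $51,925.86 = $195,340.14.

$195,340.14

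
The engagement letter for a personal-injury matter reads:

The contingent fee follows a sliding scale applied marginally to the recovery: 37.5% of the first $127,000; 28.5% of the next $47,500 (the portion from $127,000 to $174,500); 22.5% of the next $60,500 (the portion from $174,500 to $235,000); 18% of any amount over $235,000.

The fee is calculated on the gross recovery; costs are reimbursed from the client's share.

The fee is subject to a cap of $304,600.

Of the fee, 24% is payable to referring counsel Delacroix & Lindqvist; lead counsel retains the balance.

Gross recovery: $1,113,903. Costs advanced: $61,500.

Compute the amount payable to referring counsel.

Fee base is the gross recovery, $1,113,903; costs are reimbursed separately.
First $127,000 at 37.5% = $47,625.00
Next $47,500 at 28.5% = $13,537.50
Next $60,500 at 22.5% = $13,612.50
Remaining $878,903 at 18% = $158,202.54
Fee: $47,625.00 + $13,537.50 + $13,612.50 + $158,202.54 = $232,977.54
$232,977.54 is under the $304,600 cap.
Referral share: 24% of $232,977.54 = $55,914.61; lead counsel retains $232,977.54 − $55,914.61 = $177,062.93.

$55,914.61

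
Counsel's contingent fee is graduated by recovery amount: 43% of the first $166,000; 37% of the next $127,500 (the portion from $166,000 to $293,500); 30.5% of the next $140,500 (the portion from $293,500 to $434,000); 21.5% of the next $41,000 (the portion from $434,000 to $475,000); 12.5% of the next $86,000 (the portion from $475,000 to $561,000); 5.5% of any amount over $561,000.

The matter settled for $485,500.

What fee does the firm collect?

$171,535.00

First $166,000 at 43% = $71,380.00
Next $127,500 at 37% = $47,175.00
Next $140,500 at 30.5% = $42,852.50
Next $41,000 at 21.5% = $8,815.00
Remaining $10,500 at 12.5% = $1,312.50
Fee: $71,380.00 + $47,175.00 + $42,852.50 + $8,815.00 + $1,312.50 = $171,535.00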